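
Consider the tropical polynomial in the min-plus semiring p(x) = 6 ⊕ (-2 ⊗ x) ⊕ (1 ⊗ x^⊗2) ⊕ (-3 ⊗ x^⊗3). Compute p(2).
p(2) = 0

A tropical monomial a ⊗ x^⊗i evaluates to a + i · x. Evaluating each term at x = 2:
  Term 0 contributes 6 + 0 · 2 = 6
  Term 1 contributes -2 + 1 · 2 = 0
  Term 2 contributes 1 + 2 · 2 = 5
  Term 3 contributes -3 + 3 · 2 = 3
p(2) = ⊕ of these = min[6, 0, 5, 3] = 0.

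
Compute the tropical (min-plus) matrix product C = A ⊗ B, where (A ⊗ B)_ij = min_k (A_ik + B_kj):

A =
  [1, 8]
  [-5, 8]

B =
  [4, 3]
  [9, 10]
A ⊗ B =
  [5, 4]
  [-1, -2]

Apply the min-plus product entry-by-entry:
  C[0][0] = min over k of (A[0][0] + B[0][0] = 1 + 4 = 5, A[0][1] + B[1][0] = 8 + 9 = 17) = 5 (attained at k = 0)
  C[0][1] = min over k of (A[0][0] + B[0][1] = 1 + 3 = 4, A[0][1] + B[1][1] = 8 + 10 = 18) = 4 (attained at k = 0)
  C[1][0] = min over k of (A[1][0] + B[0][0] = -5 + 4 = -1, A[1][1] + B[1][0] = 8 + 9 = 17) = -1 (attained at k = 0)
  C[1][1] = min over k of (A[1][0] + B[0][1] = -5 + 3 = -2, A[1][1] + B[1][1] = 8 + 10 = 18) = -2 (attained at k = 0)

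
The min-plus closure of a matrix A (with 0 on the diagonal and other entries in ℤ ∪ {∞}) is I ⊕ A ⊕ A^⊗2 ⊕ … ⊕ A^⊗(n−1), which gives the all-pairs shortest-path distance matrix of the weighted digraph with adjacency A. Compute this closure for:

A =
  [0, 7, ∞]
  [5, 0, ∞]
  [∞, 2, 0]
Closure =
  [0, 7, ∞]
  [5, 0, ∞]
  [7, 2, 0]

This is the Floyd-Warshall all-pairs shortest-path computation. For each intermediate vertex k = 0, 1, …, 2, update dist[i][j] ← min(dist[i][j], dist[i][k] + dist[k][j]). The final matrix gives, for each (i, j), the minimum total weight of any directed path from i to j (possibly empty when i = j).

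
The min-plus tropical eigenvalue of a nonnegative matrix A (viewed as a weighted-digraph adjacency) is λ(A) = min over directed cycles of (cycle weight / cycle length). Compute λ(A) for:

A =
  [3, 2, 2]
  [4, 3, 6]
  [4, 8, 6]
λ(A) = 3

Enumerate directed cycles and compute their means (weight / length). Sample:
  cycle 0 → 0: weight = 3, length = 1, mean = 3/1 ≈ 3.000
  cycle 1 → 1: weight = 3, length = 1, mean = 3/1 ≈ 3.000
  cycle 2 → 2: weight = 6, length = 1, mean = 6/1 ≈ 6.000
  cycle 0 → 1 → 0: weight = 6, length = 2, mean = 6/2 ≈ 3.000
  cycle 0 → 2 → 0: weight = 6, length = 2, mean = 6/2 ≈ 3.000
  cycle 1 → 0 → 1: weight = 6, length = 2, mean = 6/2 ≈ 3.000
Minimum mean = 3.000, attained e.g. along the cycle 0 → 0 with weight 3 and length 1. So λ(A) = 3/1 = 3.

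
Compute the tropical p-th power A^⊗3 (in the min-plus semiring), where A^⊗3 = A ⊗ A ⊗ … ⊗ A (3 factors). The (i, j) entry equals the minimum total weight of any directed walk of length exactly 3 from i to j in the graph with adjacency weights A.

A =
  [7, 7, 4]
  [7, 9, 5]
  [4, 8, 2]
A^⊗3 =
  [10, 14, 8]
  [11, 15, 9]
  [8, 12, 6]

Each entry (A^⊗3)_ij equals the minimum over all length-3 walks i = v_0 → v_1 → … → v_3 = j of Σ_t A[v_t][v_{t+1}]. For example, for (i, j) = (0, 2) we minimise over 9 possible intermediate vertex sequences; the minimum is 8, attained along the walk 0 → 2 → 2 → 2.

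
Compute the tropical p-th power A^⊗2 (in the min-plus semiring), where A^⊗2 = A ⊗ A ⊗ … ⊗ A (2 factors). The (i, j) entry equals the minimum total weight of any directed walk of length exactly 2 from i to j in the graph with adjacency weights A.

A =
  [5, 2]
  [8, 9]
A^⊗2 =
  [10, 7]
  [13, 10]

Each entry (A^⊗2)_ij equals the minimum over all length-2 walks i = v_0 → v_1 → … → v_2 = j of Σ_t A[v_t][v_{t+1}]. For example, for (i, j) = (0, 1) we minimise over 2 possible intermediate vertex sequences; the minimum is 7, attained along the walk 0 → 0 → 1.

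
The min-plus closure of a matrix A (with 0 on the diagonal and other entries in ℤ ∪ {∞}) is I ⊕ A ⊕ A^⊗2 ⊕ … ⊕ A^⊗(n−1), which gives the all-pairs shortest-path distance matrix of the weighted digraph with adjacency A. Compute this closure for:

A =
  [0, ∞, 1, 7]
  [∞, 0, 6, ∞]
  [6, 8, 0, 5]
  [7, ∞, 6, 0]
Closure =
  [0, 9, 1, 6]
  [12, 0, 6, 11]
  [6, 8, 0, 5]
  [7, 14, 6, 0]

This is the Floyd-Warshall all-pairs shortest-path computation. For each intermediate vertex k = 0, 1, …, 3, update dist[i][j] ← min(dist[i][j], dist[i][k] + dist[k][j]). The final matrix gives, for each (i, j), the minimum total weight of any directed path from i to j (possibly empty when i = j).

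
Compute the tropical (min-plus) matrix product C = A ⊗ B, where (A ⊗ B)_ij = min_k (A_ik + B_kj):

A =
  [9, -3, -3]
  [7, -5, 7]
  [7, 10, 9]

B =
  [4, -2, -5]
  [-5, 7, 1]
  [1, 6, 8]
A ⊗ B =
  [-8, 3, -2]
  [-10, 2, -4]
  [5, 5, 2]

Apply the min-plus product entry-by-entry:
  C[0][0] = min over k of (A[0][0] + B[0][0] = 9 + 4 = 13, A[0][1] + B[1][0] = -3 + -5 = -8, A[0][2] + B[2][0] = -3 + 1 = -2) = -8 (attained at k = 1)
  C[0][1] = min over k of (A[0][0] + B[0][1] = 9 + -2 = 7, A[0][1] + B[1][1] = -3 + 7 = 4, A[0][2] + B[2][1] = -3 + 6 = 3) = 3 (attained at k = 2)
  C[0][2] = min over k of (A[0][0] + B[0][2] = 9 + -5 = 4, A[0][1] + B[1][2] = -3 + 1 = -2, A[0][2] + B[2][2] = -3 + 8 = 5) = -2 (attained at k = 1)
  C[1][0] = min over k of (A[1][0] + B[0][0] = 7 + 4 = 11, A[1][1] + B[1][0] = -5 + -5 = -10, A[1][2] + B[2][0] = 7 + 1 = 8) = -10 (attained at k = 1)
  C[1][1] = min over k of (A[1][0] + B[0][1] = 7 + -2 = 5, A[1][1] + B[1][1] = -5 + 7 = 2, A[1][2] + B[2][1] = 7 + 6 = 13) = 2 (attained at k = 1)
  C[1][2] = min over k of (A[1][0] + B[0][2] = 7 + -5 = 2, A[1][1] + B[1][2] = -5 + 1 = -4, A[1][2] + B[2][2] = 7 + 8 = 15) = -4 (attained at k = 1)
  C[2][0] = min over k of (A[2][0] + B[0][0] = 7 + 4 = 11, A[2][1] + B[1][0] = 10 + -5 = 5, A[2][2] + B[2][0] = 9 + 1 = 10) = 5 (attained at k = 1)
  C[2][1] = min over k of (A[2][0] + B[0][1] = 7 + -2 = 5, A[2][1] + B[1][1] = 10 + 7 = 17, A[2][2] + B[2][1] = 9 + 6 = 15) = 5 (attained at k = 0)
  C[2][2] = min over k of (A[2][0] + B[0][2] = 7 + -5 = 2, A[2][1] + B[1][2] = 10 + 1 = 11, A[2][2] + B[2][2] = 9 + 8 = 17) = 2 (attained at k = 0)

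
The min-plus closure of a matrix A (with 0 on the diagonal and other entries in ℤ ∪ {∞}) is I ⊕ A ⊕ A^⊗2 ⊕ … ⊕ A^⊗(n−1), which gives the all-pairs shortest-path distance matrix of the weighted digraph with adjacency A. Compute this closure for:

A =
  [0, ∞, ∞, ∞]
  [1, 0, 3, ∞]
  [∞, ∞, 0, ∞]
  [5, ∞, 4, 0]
Closure =
  [0, ∞, ∞, ∞]
  [1, 0, 3, ∞]
  [∞, ∞, 0, ∞]
  [5, ∞, 4, 0]

This is the Floyd-Warshall all-pairs shortest-path computation. For each intermediate vertex k = 0, 1, …, 3, update dist[i][j] ← min(dist[i][j], dist[i][k] + dist[k][j]). The final matrix gives, for each (i, j), the minimum total weight of any directed path from i to j (possibly empty when i = j).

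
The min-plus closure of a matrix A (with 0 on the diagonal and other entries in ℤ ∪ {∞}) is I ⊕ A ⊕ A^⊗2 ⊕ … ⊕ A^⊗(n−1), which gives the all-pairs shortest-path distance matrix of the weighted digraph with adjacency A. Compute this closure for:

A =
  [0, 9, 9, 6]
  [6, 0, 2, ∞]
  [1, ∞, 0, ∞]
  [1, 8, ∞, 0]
Closure =
  [0, 9, 9, 6]
  [3, 0, 2, 9]
  [1, 10, 0, 7]
  [1, 8, 10, 0]

This is the Floyd-Warshall all-pairs shortest-path computation. For each intermediate vertex k = 0, 1, …, 3, update dist[i][j] ← min(dist[i][j], dist[i][k] + dist[k][j]). The final matrix gives, for each (i, j), the minimum total weight of any directed path from i to j (possibly empty when i = j).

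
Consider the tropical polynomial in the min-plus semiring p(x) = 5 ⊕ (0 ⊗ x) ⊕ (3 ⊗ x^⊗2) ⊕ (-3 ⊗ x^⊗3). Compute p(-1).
p(-1) = -6

A tropical monomial a ⊗ x^⊗i evaluates to a + i · x. Evaluating each term at x = -1:
  Term 0 contributes 5 + 0 · -1 = 5
  Term 1 contributes 0 + 1 · -1 = -1
  Term 2 contributes 3 + 2 · -1 = 1
  Term 3 contributes -3 + 3 · -1 = -6
p(-1) = ⊕ of these = min[5, -1, 1, -6] = -6.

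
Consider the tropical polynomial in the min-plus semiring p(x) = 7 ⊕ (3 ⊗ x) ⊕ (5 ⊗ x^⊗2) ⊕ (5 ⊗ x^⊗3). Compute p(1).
p(1) = 4

A tropical monomial a ⊗ x^⊗i evaluates to a + i · x. Evaluating each term at x = 1:
  Term 0 contributes 7 + 0 · 1 = 7
  Term 1 contributes 3 + 1 · 1 = 4
  Term 2 contributes 5 + 2 · 1 = 7
  Term 3 contributes 5 + 3 · 1 = 8
p(1) = ⊕ of these = min[7, 4, 7, 8] = 4.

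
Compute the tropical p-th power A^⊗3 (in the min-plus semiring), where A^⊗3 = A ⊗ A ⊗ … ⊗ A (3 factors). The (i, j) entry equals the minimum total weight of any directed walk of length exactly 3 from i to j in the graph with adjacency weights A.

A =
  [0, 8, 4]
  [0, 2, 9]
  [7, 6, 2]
A^⊗3 =
  [0, 8, 4]
  [0, 6, 4]
  [6, 10, 6]

Each entry (A^⊗3)_ij equals the minimum over all length-3 walks i = v_0 → v_1 → … → v_3 = j of Σ_t A[v_t][v_{t+1}]. For example, for (i, j) = (0, 2) we minimise over 9 possible intermediate vertex sequences; the minimum is 4, attained along the walk 0 → 0 → 0 → 2.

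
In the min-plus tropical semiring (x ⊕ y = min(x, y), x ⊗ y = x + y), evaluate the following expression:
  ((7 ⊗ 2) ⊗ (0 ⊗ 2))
((7 ⊗ 2) ⊗ (0 ⊗ 2)) = 11

Expand innermost to outermost. Recall ⊕ takes the minimum of its arguments and ⊗ takes their sum. Working out the expression ((7 ⊗ 2) ⊗ (0 ⊗ 2)) gives 11.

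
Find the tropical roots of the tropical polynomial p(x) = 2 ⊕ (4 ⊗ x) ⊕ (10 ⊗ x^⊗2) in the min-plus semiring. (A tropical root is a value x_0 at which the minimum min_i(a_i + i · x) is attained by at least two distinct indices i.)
Roots: {-6, -2}

Each tropical root is a break point of the lower envelope of the lines y = a_i + i · x (there are 3 lines, with slopes 0, 1, ..., 2). Only the lines that attain the minimum somewhere contribute to roots; other lines are dominated. Here the surviving (envelope) indices are i = 2, i = 1, i = 0.
Intersections between consecutive envelope lines give the roots: for adjacent envelope indices i < j the intersection is x = (a_i − a_j) / (j − i). Reading off the sorted break points: {-6, -2}.
Verification: at each break x_0, at least two indices attain the minimum of min_i(a_i + i · x_0).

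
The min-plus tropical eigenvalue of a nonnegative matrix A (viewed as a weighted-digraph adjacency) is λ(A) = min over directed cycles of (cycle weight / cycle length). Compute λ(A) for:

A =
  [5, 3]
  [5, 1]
λ(A) = 1

Enumerate directed cycles and compute their means (weight / length). Sample:
  cycle 0 → 0: weight = 5, length = 1, mean = 5/1 ≈ 5.000
  cycle 1 → 1: weight = 1, length = 1, mean = 1/1 ≈ 1.000
  cycle 0 → 1 → 0: weight = 8, length = 2, mean = 8/2 ≈ 4.000
  cycle 1 → 0 → 1: weight = 8, length = 2, mean = 8/2 ≈ 4.000
Minimum mean = 1.000, attained e.g. along the cycle 1 → 1 with weight 1 and length 1. So λ(A) = 1/1 = 1.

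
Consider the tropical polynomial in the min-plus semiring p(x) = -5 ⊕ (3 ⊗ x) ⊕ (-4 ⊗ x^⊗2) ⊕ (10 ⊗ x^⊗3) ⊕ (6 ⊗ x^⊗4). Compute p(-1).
p(-1) = -6

A tropical monomial a ⊗ x^⊗i evaluates to a + i · x. Evaluating each term at x = -1:
  Term 0 contributes -5 + 0 · -1 = -5
  Term 1 contributes 3 + 1 · -1 = 2
  Term 2 contributes -4 + 2 · -1 = -6
  Term 3 contributes 10 + 3 · -1 = 7
  Term 4 contributes 6 + 4 · -1 = 2
p(-1) = ⊕ of these = min[-5, 2, -6, 7, 2] = -6.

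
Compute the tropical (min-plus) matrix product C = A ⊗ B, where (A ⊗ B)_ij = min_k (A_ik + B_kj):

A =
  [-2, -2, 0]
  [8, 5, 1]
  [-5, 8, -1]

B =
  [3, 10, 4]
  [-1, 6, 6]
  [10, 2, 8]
A ⊗ B =
  [-3, 2, 2]
  [4, 3, 9]
  [-2, 1, -1]

Apply the min-plus product entry-by-entry:
  C[0][0] = min over k of (A[0][0] + B[0][0] = -2 + 3 = 1, A[0][1] + B[1][0] = -2 + -1 = -3, A[0][2] + B[2][0] = 0 + 10 = 10) = -3 (attained at k = 1)
  C[0][1] = min over k of (A[0][0] + B[0][1] = -2 + 10 = 8, A[0][1] + B[1][1] = -2 + 6 = 4, A[0][2] + B[2][1] = 0 + 2 = 2) = 2 (attained at k = 2)
  C[0][2] = min over k of (A[0][0] + B[0][2] = -2 + 4 = 2, A[0][1] + B[1][2] = -2 + 6 = 4, A[0][2] + B[2][2] = 0 + 8 = 8) = 2 (attained at k = 0)
  C[1][0] = min over k of (A[1][0] + B[0][0] = 8 + 3 = 11, A[1][1] + B[1][0] = 5 + -1 = 4, A[1][2] + B[2][0] = 1 + 10 = 11) = 4 (attained at k = 1)
  C[1][1] = min over k of (A[1][0] + B[0][1] = 8 + 10 = 18, A[1][1] + B[1][1] = 5 + 6 = 11, A[1][2] + B[2][1] = 1 + 2 = 3) = 3 (attained at k = 2)
  C[1][2] = min over k of (A[1][0] + B[0][2] = 8 + 4 = 12, A[1][1] + B[1][2] = 5 + 6 = 11, A[1][2] + B[2][2] = 1 + 8 = 9) = 9 (attained at k = 2)
  C[2][0] = min over k of (A[2][0] + B[0][0] = -5 + 3 = -2, A[2][1] + B[1][0] = 8 + -1 = 7, A[2][2] + B[2][0] = -1 + 10 = 9) = -2 (attained at k = 0)
  C[2][1] = min over k of (A[2][0] + B[0][1] = -5 + 10 = 5, A[2][1] + B[1][1] = 8 + 6 = 14, A[2][2] + B[2][1] = -1 + 2 = 1) = 1 (attained at k = 2)
  C[2][2] = min over k of (A[2][0] + B[0][2] = -5 + 4 = -1, A[2][1] + B[1][2] = 8 + 6 = 14, A[2][2] + B[2][2] = -1 + 8 = 7) = -1 (attained at k = 0)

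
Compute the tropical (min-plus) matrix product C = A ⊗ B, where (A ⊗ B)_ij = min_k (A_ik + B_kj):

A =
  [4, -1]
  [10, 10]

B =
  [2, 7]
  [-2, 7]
A ⊗ B =
  [-3, 6]
  [8, 17]

Apply the min-plus product entry-by-entry:
  C[0][0] = min over k of (A[0][0] + B[0][0] = 4 + 2 = 6, A[0][1] + B[1][0] = -1 + -2 = -3) = -3 (attained at k = 1)
  C[0][1] = min over k of (A[0][0] + B[0][1] = 4 + 7 = 11, A[0][1] + B[1][1] = -1 + 7 = 6) = 6 (attained at k = 1)
  C[1][0] = min over k of (A[1][0] + B[0][0] = 10 + 2 = 12, A[1][1] + B[1][0] = 10 + -2 = 8) = 8 (attained at k = 1)
  C[1][1] = min over k of (A[1][0] + B[0][1] = 10 + 7 = 17, A[1][1] + B[1][1] = 10 + 7 = 17) = 17 (attained at k = 0)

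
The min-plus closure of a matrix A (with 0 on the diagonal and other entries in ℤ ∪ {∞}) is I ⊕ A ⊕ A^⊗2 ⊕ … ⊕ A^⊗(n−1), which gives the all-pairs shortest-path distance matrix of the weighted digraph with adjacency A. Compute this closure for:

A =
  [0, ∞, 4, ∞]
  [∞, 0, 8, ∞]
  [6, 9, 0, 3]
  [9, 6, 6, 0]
Closure =
  [0, 13, 4, 7]
  [14, 0, 8, 11]
  [6, 9, 0, 3]
  [9, 6, 6, 0]

This is the Floyd-Warshall all-pairs shortest-path computation. For each intermediate vertex k = 0, 1, …, 3, update dist[i][j] ← min(dist[i][j], dist[i][k] + dist[k][j]). The final matrix gives, for each (i, j), the minimum total weight of any directed path from i to j (possibly empty when i = j).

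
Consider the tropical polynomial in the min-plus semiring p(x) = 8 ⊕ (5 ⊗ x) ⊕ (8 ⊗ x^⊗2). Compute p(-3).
p(-3) = 2

A tropical monomial a ⊗ x^⊗i evaluates to a + i · x. Evaluating each term at x = -3:
  Term 0 contributes 8 + 0 · -3 = 8
  Term 1 contributes 5 + 1 · -3 = 2
  Term 2 contributes 8 + 2 · -3 = 2
p(-3) = ⊕ of these = min[8, 2, 2] = 2.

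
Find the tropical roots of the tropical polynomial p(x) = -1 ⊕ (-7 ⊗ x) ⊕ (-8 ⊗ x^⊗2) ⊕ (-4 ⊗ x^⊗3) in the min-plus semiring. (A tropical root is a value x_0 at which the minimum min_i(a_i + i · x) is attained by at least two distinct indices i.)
Roots: {-4, 1, 6}

Each tropical root is a break point of the lower envelope of the lines y = a_i + i · x (there are 4 lines, with slopes 0, 1, ..., 3). Only the lines that attain the minimum somewhere contribute to roots; other lines are dominated. Here the surviving (envelope) indices are i = 3, i = 2, i = 1, i = 0.
Intersections between consecutive envelope lines give the roots: for adjacent envelope indices i < j the intersection is x = (a_i − a_j) / (j − i). Reading off the sorted break points: {-4, 1, 6}.
Verification: at each break x_0, at least two indices attain the minimum of min_i(a_i + i · x_0).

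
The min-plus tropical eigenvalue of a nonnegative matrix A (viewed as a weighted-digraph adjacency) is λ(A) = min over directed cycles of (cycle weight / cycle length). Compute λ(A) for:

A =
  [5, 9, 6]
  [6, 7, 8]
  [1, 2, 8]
λ(A) = 7/2

Enumerate directed cycles and compute their means (weight / length). Sample:
  cycle 0 → 0: weight = 5, length = 1, mean = 5/1 ≈ 5.000
  cycle 1 → 1: weight = 7, length = 1, mean = 7/1 ≈ 7.000
  cycle 2 → 2: weight = 8, length = 1, mean = 8/1 ≈ 8.000
  cycle 0 → 1 → 0: weight = 15, length = 2, mean = 15/2 ≈ 7.500
  cycle 0 → 2 → 0: weight = 7, length = 2, mean = 7/2 ≈ 3.500
  cycle 1 → 0 → 1: weight = 15, length = 2, mean = 15/2 ≈ 7.500
Minimum mean = 3.500, attained e.g. along the cycle 0 → 2 → 0 with weight 7 and length 2. So λ(A) = 7/2 = 7/2.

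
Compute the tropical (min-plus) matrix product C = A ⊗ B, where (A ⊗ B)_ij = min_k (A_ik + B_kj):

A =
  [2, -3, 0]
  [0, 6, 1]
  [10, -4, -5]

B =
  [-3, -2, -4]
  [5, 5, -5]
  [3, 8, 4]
A ⊗ B =
  [-1, 0, -8]
  [-3, -2, -4]
  [-2, 1, -9]

Apply the min-plus product entry-by-entry:
  C[0][0] = min over k of (A[0][0] + B[0][0] = 2 + -3 = -1, A[0][1] + B[1][0] = -3 + 5 = 2, A[0][2] + B[2][0] = 0 + 3 = 3) = -1 (attained at k = 0)
  C[0][1] = min over k of (A[0][0] + B[0][1] = 2 + -2 = 0, A[0][1] + B[1][1] = -3 + 5 = 2, A[0][2] + B[2][1] = 0 + 8 = 8) = 0 (attained at k = 0)
  C[0][2] = min over k of (A[0][0] + B[0][2] = 2 + -4 = -2, A[0][1] + B[1][2] = -3 + -5 = -8, A[0][2] + B[2][2] = 0 + 4 = 4) = -8 (attained at k = 1)
  C[1][0] = min over k of (A[1][0] + B[0][0] = 0 + -3 = -3, A[1][1] + B[1][0] = 6 + 5 = 11, A[1][2] + B[2][0] = 1 + 3 = 4) = -3 (attained at k = 0)
  C[1][1] = min over k of (A[1][0] + B[0][1] = 0 + -2 = -2, A[1][1] + B[1][1] = 6 + 5 = 11, A[1][2] + B[2][1] = 1 + 8 = 9) = -2 (attained at k = 0)
  C[1][2] = min over k of (A[1][0] + B[0][2] = 0 + -4 = -4, A[1][1] + B[1][2] = 6 + -5 = 1, A[1][2] + B[2][2] = 1 + 4 = 5) = -4 (attained at k = 0)
  C[2][0] = min over k of (A[2][0] + B[0][0] = 10 + -3 = 7, A[2][1] + B[1][0] = -4 + 5 = 1, A[2][2] + B[2][0] = -5 + 3 = -2) = -2 (attained at k = 2)
  C[2][1] = min over k of (A[2][0] + B[0][1] = 10 + -2 = 8, A[2][1] + B[1][1] = -4 + 5 = 1, A[2][2] + B[2][1] = -5 + 8 = 3) = 1 (attained at k = 1)
  C[2][2] = min over k of (A[2][0] + B[0][2] = 10 + -4 = 6, A[2][1] + B[1][2] = -4 + -5 = -9, A[2][2] + B[2][2] = -5 + 4 = -1) = -9 (attained at k = 1)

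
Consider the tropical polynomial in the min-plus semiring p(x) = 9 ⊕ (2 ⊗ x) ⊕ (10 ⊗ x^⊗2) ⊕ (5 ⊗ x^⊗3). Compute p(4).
p(4) = 6

A tropical monomial a ⊗ x^⊗i evaluates to a + i · x. Evaluating each term at x = 4:
  Term 0 contributes 9 + 0 · 4 = 9
  Term 1 contributes 2 + 1 · 4 = 6
  Term 2 contributes 10 + 2 · 4 = 18
  Term 3 contributes 5 + 3 · 4 = 17
p(4) = ⊕ of these = min[9, 6, 18, 17] = 6.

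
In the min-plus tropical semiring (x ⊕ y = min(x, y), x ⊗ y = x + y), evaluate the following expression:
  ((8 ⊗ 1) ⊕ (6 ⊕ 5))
((8 ⊗ 1) ⊕ (6 ⊕ 5)) = 5

Expand innermost to outermost. Recall ⊕ takes the minimum of its arguments and ⊗ takes their sum. Working out the expression ((8 ⊗ 1) ⊕ (6 ⊕ 5)) gives 5.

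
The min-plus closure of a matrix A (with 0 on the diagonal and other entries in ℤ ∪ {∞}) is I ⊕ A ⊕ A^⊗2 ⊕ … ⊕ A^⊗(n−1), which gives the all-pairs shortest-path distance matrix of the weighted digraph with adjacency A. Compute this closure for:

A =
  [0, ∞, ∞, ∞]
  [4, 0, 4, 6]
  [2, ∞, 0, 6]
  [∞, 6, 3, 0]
Closure =
  [0, ∞, ∞, ∞]
  [4, 0, 4, 6]
  [2, 12, 0, 6]
  [5, 6, 3, 0]

This is the Floyd-Warshall all-pairs shortest-path computation. For each intermediate vertex k = 0, 1, …, 3, update dist[i][j] ← min(dist[i][j], dist[i][k] + dist[k][j]). The final matrix gives, for each (i, j), the minimum total weight of any directed path from i to j (possibly empty when i = j).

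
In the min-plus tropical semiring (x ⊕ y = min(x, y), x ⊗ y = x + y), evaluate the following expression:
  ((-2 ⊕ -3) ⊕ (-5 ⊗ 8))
((-2 ⊕ -3) ⊕ (-5 ⊗ 8)) = -3

Expand innermost to outermost. Recall ⊕ takes the minimum of its arguments and ⊗ takes their sum. Working out the expression ((-2 ⊕ -3) ⊕ (-5 ⊗ 8)) gives -3.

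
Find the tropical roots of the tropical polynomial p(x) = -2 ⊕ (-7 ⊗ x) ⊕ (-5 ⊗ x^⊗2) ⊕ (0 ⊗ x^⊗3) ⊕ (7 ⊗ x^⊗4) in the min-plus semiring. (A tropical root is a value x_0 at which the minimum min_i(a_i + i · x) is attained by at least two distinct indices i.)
Roots: {-7, -5, -2, 5}

Each tropical root is a break point of the lower envelope of the lines y = a_i + i · x (there are 5 lines, with slopes 0, 1, ..., 4). Only the lines that attain the minimum somewhere contribute to roots; other lines are dominated. Here the surviving (envelope) indices are i = 4, i = 3, i = 2, i = 1, i = 0.
Intersections between consecutive envelope lines give the roots: for adjacent envelope indices i < j the intersection is x = (a_i − a_j) / (j − i). Reading off the sorted break points: {-7, -5, -2, 5}.
Verification: at each break x_0, at least two indices attain the minimum of min_i(a_i + i · x_0).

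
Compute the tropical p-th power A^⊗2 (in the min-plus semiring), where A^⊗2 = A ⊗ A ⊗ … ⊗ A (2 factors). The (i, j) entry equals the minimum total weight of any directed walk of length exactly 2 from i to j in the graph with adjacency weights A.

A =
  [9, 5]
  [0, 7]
A^⊗2 =
  [5, 12]
  [7, 5]

Each entry (A^⊗2)_ij equals the minimum over all length-2 walks i = v_0 → v_1 → … → v_2 = j of Σ_t A[v_t][v_{t+1}]. For example, for (i, j) = (0, 1) we minimise over 2 possible intermediate vertex sequences; the minimum is 12, attained along the walk 0 → 1 → 1.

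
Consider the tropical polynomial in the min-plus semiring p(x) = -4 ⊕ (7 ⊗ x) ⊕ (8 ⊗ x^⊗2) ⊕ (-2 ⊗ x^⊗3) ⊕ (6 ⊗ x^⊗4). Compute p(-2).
p(-2) = -8

A tropical monomial a ⊗ x^⊗i evaluates to a + i · x. Evaluating each term at x = -2:
  Term 0 contributes -4 + 0 · -2 = -4
  Term 1 contributes 7 + 1 · -2 = 5
  Term 2 contributes 8 + 2 · -2 = 4
  Term 3 contributes -2 + 3 · -2 = -8
  Term 4 contributes 6 + 4 · -2 = -2
p(-2) = ⊕ of these = min[-4, 5, 4, -8, -2] = -8.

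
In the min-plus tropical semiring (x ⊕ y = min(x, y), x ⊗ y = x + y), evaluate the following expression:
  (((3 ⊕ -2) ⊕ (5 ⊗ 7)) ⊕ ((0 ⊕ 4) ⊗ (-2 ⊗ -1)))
(((3 ⊕ -2) ⊕ (5 ⊗ 7)) ⊕ ((0 ⊕ 4) ⊗ (-2 ⊗ -1))) = -3

Expand innermost to outermost. Recall ⊕ takes the minimum of its arguments and ⊗ takes their sum. Working out the expression (((3 ⊕ -2) ⊕ (5 ⊗ 7)) ⊕ ((0 ⊕ 4) ⊗ (-2 ⊗ -1))) gives -3.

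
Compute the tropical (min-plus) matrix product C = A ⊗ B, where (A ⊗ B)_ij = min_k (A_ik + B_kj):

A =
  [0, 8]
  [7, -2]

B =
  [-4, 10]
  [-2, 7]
A ⊗ B =
  [-4, 10]
  [-4, 5]

Apply the min-plus product entry-by-entry:
  C[0][0] = min over k of (A[0][0] + B[0][0] = 0 + -4 = -4, A[0][1] + B[1][0] = 8 + -2 = 6) = -4 (attained at k = 0)
  C[0][1] = min over k of (A[0][0] + B[0][1] = 0 + 10 = 10, A[0][1] + B[1][1] = 8 + 7 = 15) = 10 (attained at k = 0)
  C[1][0] = min over k of (A[1][0] + B[0][0] = 7 + -4 = 3, A[1][1] + B[1][0] = -2 + -2 = -4) = -4 (attained at k = 1)
  C[1][1] = min over k of (A[1][0] + B[0][1] = 7 + 10 = 17, A[1][1] + B[1][1] = -2 + 7 = 5) = 5 (attained at k = 1)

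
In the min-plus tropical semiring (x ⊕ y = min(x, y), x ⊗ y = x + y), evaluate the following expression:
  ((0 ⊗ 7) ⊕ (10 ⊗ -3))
((0 ⊗ 7) ⊕ (10 ⊗ -3)) = 7

Expand innermost to outermost. Recall ⊕ takes the minimum of its arguments and ⊗ takes their sum. Working out the expression ((0 ⊗ 7) ⊕ (10 ⊗ -3)) gives 7.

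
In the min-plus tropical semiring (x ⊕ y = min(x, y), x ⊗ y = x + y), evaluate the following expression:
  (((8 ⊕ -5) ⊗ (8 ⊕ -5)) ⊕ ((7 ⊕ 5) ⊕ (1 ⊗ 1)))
(((8 ⊕ -5) ⊗ (8 ⊕ -5)) ⊕ ((7 ⊕ 5) ⊕ (1 ⊗ 1))) = -10

Expand innermost to outermost. Recall ⊕ takes the minimum of its arguments and ⊗ takes their sum. Working out the expression (((8 ⊕ -5) ⊗ (8 ⊕ -5)) ⊕ ((7 ⊕ 5) ⊕ (1 ⊗ 1))) gives -10.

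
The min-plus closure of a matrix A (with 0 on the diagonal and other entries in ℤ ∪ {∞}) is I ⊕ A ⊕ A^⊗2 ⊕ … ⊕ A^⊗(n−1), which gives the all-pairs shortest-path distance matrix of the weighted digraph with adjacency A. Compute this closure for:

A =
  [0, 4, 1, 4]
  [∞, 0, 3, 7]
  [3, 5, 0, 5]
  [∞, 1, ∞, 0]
Closure =
  [0, 4, 1, 4]
  [6, 0, 3, 7]
  [3, 5, 0, 5]
  [7, 1, 4, 0]

This is the Floyd-Warshall all-pairs shortest-path computation. For each intermediate vertex k = 0, 1, …, 3, update dist[i][j] ← min(dist[i][j], dist[i][k] + dist[k][j]). The final matrix gives, for each (i, j), the minimum total weight of any directed path from i to j (possibly empty when i = j).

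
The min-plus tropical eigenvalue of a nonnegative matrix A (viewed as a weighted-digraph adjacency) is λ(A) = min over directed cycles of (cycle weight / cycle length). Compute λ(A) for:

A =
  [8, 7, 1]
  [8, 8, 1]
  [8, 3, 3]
λ(A) = 2

Enumerate directed cycles and compute their means (weight / length). Sample:
  cycle 0 → 0: weight = 8, length = 1, mean = 8/1 ≈ 8.000
  cycle 1 → 1: weight = 8, length = 1, mean = 8/1 ≈ 8.000
  cycle 2 → 2: weight = 3, length = 1, mean = 3/1 ≈ 3.000
  cycle 0 → 1 → 0: weight = 15, length = 2, mean = 15/2 ≈ 7.500
  cycle 0 → 2 → 0: weight = 9, length = 2, mean = 9/2 ≈ 4.500
  cycle 1 → 0 → 1: weight = 15, length = 2, mean = 15/2 ≈ 7.500
Minimum mean = 2.000, attained e.g. along the cycle 1 → 2 → 1 with weight 4 and length 2. So λ(A) = 4/2 = 2.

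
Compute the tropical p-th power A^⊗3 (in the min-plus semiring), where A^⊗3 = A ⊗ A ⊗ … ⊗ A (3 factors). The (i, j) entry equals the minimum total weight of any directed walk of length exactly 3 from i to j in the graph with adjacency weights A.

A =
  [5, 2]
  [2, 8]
A^⊗3 =
  [9, 6]
  [6, 9]

Each entry (A^⊗3)_ij equals the minimum over all length-3 walks i = v_0 → v_1 → … → v_3 = j of Σ_t A[v_t][v_{t+1}]. For example, for (i, j) = (0, 1) we minimise over 4 possible intermediate vertex sequences; the minimum is 6, attained along the walk 0 → 1 → 0 → 1.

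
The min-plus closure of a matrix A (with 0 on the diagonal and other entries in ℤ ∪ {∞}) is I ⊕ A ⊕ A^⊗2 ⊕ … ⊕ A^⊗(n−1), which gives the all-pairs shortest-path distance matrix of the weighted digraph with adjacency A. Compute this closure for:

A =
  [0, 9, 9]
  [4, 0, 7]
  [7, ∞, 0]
Closure =
  [0, 9, 9]
  [4, 0, 7]
  [7, 16, 0]

This is the Floyd-Warshall all-pairs shortest-path computation. For each intermediate vertex k = 0, 1, …, 2, update dist[i][j] ← min(dist[i][j], dist[i][k] + dist[k][j]). The final matrix gives, for each (i, j), the minimum total weight of any directed path from i to j (possibly empty when i = j).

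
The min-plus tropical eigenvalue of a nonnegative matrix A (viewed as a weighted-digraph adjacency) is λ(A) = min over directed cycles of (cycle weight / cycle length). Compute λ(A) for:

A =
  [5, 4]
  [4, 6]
λ(A) = 4

Enumerate directed cycles and compute their means (weight / length). Sample:
  cycle 0 → 0: weight = 5, length = 1, mean = 5/1 ≈ 5.000
  cycle 1 → 1: weight = 6, length = 1, mean = 6/1 ≈ 6.000
  cycle 0 → 1 → 0: weight = 8, length = 2, mean = 8/2 ≈ 4.000
  cycle 1 → 0 → 1: weight = 8, length = 2, mean = 8/2 ≈ 4.000
Minimum mean = 4.000, attained e.g. along the cycle 0 → 1 → 0 with weight 8 and length 2. So λ(A) = 8/2 = 4.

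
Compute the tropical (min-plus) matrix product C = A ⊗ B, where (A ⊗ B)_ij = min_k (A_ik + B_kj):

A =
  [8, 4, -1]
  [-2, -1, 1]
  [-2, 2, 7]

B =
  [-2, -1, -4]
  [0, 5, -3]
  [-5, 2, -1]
A ⊗ B =
  [-6, 1, -2]
  [-4, -3, -6]
  [-4, -3, -6]

Apply the min-plus product entry-by-entry:
  C[0][0] = min over k of (A[0][0] + B[0][0] = 8 + -2 = 6, A[0][1] + B[1][0] = 4 + 0 = 4, A[0][2] + B[2][0] = -1 + -5 = -6) = -6 (attained at k = 2)
  C[0][1] = min over k of (A[0][0] + B[0][1] = 8 + -1 = 7, A[0][1] + B[1][1] = 4 + 5 = 9, A[0][2] + B[2][1] = -1 + 2 = 1) = 1 (attained at k = 2)
  C[0][2] = min over k of (A[0][0] + B[0][2] = 8 + -4 = 4, A[0][1] + B[1][2] = 4 + -3 = 1, A[0][2] + B[2][2] = -1 + -1 = -2) = -2 (attained at k = 2)
  C[1][0] = min over k of (A[1][0] + B[0][0] = -2 + -2 = -4, A[1][1] + B[1][0] = -1 + 0 = -1, A[1][2] + B[2][0] = 1 + -5 = -4) = -4 (attained at k = 0)
  C[1][1] = min over k of (A[1][0] + B[0][1] = -2 + -1 = -3, A[1][1] + B[1][1] = -1 + 5 = 4, A[1][2] + B[2][1] = 1 + 2 = 3) = -3 (attained at k = 0)
  C[1][2] = min over k of (A[1][0] + B[0][2] = -2 + -4 = -6, A[1][1] + B[1][2] = -1 + -3 = -4, A[1][2] + B[2][2] = 1 + -1 = 0) = -6 (attained at k = 0)
  C[2][0] = min over k of (A[2][0] + B[0][0] = -2 + -2 = -4, A[2][1] + B[1][0] = 2 + 0 = 2, A[2][2] + B[2][0] = 7 + -5 = 2) = -4 (attained at k = 0)
  C[2][1] = min over k of (A[2][0] + B[0][1] = -2 + -1 = -3, A[2][1] + B[1][1] = 2 + 5 = 7, A[2][2] + B[2][1] = 7 + 2 = 9) = -3 (attained at k = 0)
  C[2][2] = min over k of (A[2][0] + B[0][2] = -2 + -4 = -6, A[2][1] + B[1][2] = 2 + -3 = -1, A[2][2] + B[2][2] = 7 + -1 = 6) = -6 (attained at k = 0)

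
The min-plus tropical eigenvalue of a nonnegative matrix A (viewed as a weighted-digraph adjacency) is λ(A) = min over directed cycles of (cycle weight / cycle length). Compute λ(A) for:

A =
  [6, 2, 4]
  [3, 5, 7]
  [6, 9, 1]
λ(A) = 1

Enumerate directed cycles and compute their means (weight / length). Sample:
  cycle 0 → 0: weight = 6, length = 1, mean = 6/1 ≈ 6.000
  cycle 1 → 1: weight = 5, length = 1, mean = 5/1 ≈ 5.000
  cycle 2 → 2: weight = 1, length = 1, mean = 1/1 ≈ 1.000
  cycle 0 → 1 → 0: weight = 5, length = 2, mean = 5/2 ≈ 2.500
  cycle 0 → 2 → 0: weight = 10, length = 2, mean = 10/2 ≈ 5.000
  cycle 1 → 0 → 1: weight = 5, length = 2, mean = 5/2 ≈ 2.500
Minimum mean = 1.000, attained e.g. along the cycle 2 → 2 with weight 1 and length 1. So λ(A) = 1/1 = 1.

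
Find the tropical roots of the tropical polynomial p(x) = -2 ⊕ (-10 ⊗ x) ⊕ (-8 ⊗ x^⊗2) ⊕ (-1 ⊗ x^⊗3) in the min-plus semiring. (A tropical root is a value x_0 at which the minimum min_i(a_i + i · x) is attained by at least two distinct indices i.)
Roots: {-7, -2, 8}

Each tropical root is a break point of the lower envelope of the lines y = a_i + i · x (there are 4 lines, with slopes 0, 1, ..., 3). Only the lines that attain the minimum somewhere contribute to roots; other lines are dominated. Here the surviving (envelope) indices are i = 3, i = 2, i = 1, i = 0.
Intersections between consecutive envelope lines give the roots: for adjacent envelope indices i < j the intersection is x = (a_i − a_j) / (j − i). Reading off the sorted break points: {-7, -2, 8}.
Verification: at each break x_0, at least two indices attain the minimum of min_i(a_i + i · x_0).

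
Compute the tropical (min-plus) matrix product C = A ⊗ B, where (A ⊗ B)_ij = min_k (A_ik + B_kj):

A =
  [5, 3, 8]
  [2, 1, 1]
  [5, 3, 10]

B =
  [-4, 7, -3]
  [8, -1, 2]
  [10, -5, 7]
A ⊗ B =
  [1, 2, 2]
  [-2, -4, -1]
  [1, 2, 2]

Apply the min-plus product entry-by-entry:
  C[0][0] = min over k of (A[0][0] + B[0][0] = 5 + -4 = 1, A[0][1] + B[1][0] = 3 + 8 = 11, A[0][2] + B[2][0] = 8 + 10 = 18) = 1 (attained at k = 0)
  C[0][1] = min over k of (A[0][0] + B[0][1] = 5 + 7 = 12, A[0][1] + B[1][1] = 3 + -1 = 2, A[0][2] + B[2][1] = 8 + -5 = 3) = 2 (attained at k = 1)
  C[0][2] = min over k of (A[0][0] + B[0][2] = 5 + -3 = 2, A[0][1] + B[1][2] = 3 + 2 = 5, A[0][2] + B[2][2] = 8 + 7 = 15) = 2 (attained at k = 0)
  C[1][0] = min over k of (A[1][0] + B[0][0] = 2 + -4 = -2, A[1][1] + B[1][0] = 1 + 8 = 9, A[1][2] + B[2][0] = 1 + 10 = 11) = -2 (attained at k = 0)
  C[1][1] = min over k of (A[1][0] + B[0][1] = 2 + 7 = 9, A[1][1] + B[1][1] = 1 + -1 = 0, A[1][2] + B[2][1] = 1 + -5 = -4) = -4 (attained at k = 2)
  C[1][2] = min over k of (A[1][0] + B[0][2] = 2 + -3 = -1, A[1][1] + B[1][2] = 1 + 2 = 3, A[1][2] + B[2][2] = 1 + 7 = 8) = -1 (attained at k = 0)
  C[2][0] = min over k of (A[2][0] + B[0][0] = 5 + -4 = 1, A[2][1] + B[1][0] = 3 + 8 = 11, A[2][2] + B[2][0] = 10 + 10 = 20) = 1 (attained at k = 0)
  C[2][1] = min over k of (A[2][0] + B[0][1] = 5 + 7 = 12, A[2][1] + B[1][1] = 3 + -1 = 2, A[2][2] + B[2][1] = 10 + -5 = 5) = 2 (attained at k = 1)
  C[2][2] = min over k of (A[2][0] + B[0][2] = 5 + -3 = 2, A[2][1] + B[1][2] = 3 + 2 = 5, A[2][2] + B[2][2] = 10 + 7 = 17) = 2 (attained at k = 0)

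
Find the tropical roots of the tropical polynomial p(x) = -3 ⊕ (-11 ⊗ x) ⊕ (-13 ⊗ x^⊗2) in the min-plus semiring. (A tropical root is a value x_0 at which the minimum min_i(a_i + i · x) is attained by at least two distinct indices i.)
Roots: {2, 8}

Each tropical root is a break point of the lower envelope of the lines y = a_i + i · x (there are 3 lines, with slopes 0, 1, ..., 2). Only the lines that attain the minimum somewhere contribute to roots; other lines are dominated. Here the surviving (envelope) indices are i = 2, i = 1, i = 0.
Intersections between consecutive envelope lines give the roots: for adjacent envelope indices i < j the intersection is x = (a_i − a_j) / (j − i). Reading off the sorted break points: {2, 8}.
Verification: at each break x_0, at least two indices attain the minimum of min_i(a_i + i · x_0).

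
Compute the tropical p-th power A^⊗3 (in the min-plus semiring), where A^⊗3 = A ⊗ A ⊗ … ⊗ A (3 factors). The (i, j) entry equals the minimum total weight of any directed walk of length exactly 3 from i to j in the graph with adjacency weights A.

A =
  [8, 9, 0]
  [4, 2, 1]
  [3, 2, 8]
A^⊗3 =
  [6, 4, 3]
  [6, 5, 4]
  [6, 5, 5]

Each entry (A^⊗3)_ij equals the minimum over all length-3 walks i = v_0 → v_1 → … → v_3 = j of Σ_t A[v_t][v_{t+1}]. For example, for (i, j) = (0, 2) we minimise over 9 possible intermediate vertex sequences; the minimum is 3, attained along the walk 0 → 2 → 0 → 2.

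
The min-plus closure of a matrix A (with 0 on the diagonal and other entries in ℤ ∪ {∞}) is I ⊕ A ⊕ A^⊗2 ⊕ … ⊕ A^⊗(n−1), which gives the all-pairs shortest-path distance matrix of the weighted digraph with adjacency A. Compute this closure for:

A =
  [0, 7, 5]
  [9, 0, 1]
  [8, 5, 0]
Closure =
  [0, 7, 5]
  [9, 0, 1]
  [8, 5, 0]

This is the Floyd-Warshall all-pairs shortest-path computation. For each intermediate vertex k = 0, 1, …, 2, update dist[i][j] ← min(dist[i][j], dist[i][k] + dist[k][j]). The final matrix gives, for each (i, j), the minimum total weight of any directed path from i to j (possibly empty when i = j).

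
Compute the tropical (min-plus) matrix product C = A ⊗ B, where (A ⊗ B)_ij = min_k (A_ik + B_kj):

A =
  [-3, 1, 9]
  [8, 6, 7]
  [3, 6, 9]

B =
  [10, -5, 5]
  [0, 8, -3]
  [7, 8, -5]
A ⊗ B =
  [1, -8, -2]
  [6, 3, 2]
  [6, -2, 3]

Apply the min-plus product entry-by-entry:
  C[0][0] = min over k of (A[0][0] + B[0][0] = -3 + 10 = 7, A[0][1] + B[1][0] = 1 + 0 = 1, A[0][2] + B[2][0] = 9 + 7 = 16) = 1 (attained at k = 1)
  C[0][1] = min over k of (A[0][0] + B[0][1] = -3 + -5 = -8, A[0][1] + B[1][1] = 1 + 8 = 9, A[0][2] + B[2][1] = 9 + 8 = 17) = -8 (attained at k = 0)
  C[0][2] = min over k of (A[0][0] + B[0][2] = -3 + 5 = 2, A[0][1] + B[1][2] = 1 + -3 = -2, A[0][2] + B[2][2] = 9 + -5 = 4) = -2 (attained at k = 1)
  C[1][0] = min over k of (A[1][0] + B[0][0] = 8 + 10 = 18, A[1][1] + B[1][0] = 6 + 0 = 6, A[1][2] + B[2][0] = 7 + 7 = 14) = 6 (attained at k = 1)
  C[1][1] = min over k of (A[1][0] + B[0][1] = 8 + -5 = 3, A[1][1] + B[1][1] = 6 + 8 = 14, A[1][2] + B[2][1] = 7 + 8 = 15) = 3 (attained at k = 0)
  C[1][2] = min over k of (A[1][0] + B[0][2] = 8 + 5 = 13, A[1][1] + B[1][2] = 6 + -3 = 3, A[1][2] + B[2][2] = 7 + -5 = 2) = 2 (attained at k = 2)
  C[2][0] = min over k of (A[2][0] + B[0][0] = 3 + 10 = 13, A[2][1] + B[1][0] = 6 + 0 = 6, A[2][2] + B[2][0] = 9 + 7 = 16) = 6 (attained at k = 1)
  C[2][1] = min over k of (A[2][0] + B[0][1] = 3 + -5 = -2, A[2][1] + B[1][1] = 6 + 8 = 14, A[2][2] + B[2][1] = 9 + 8 = 17) = -2 (attained at k = 0)
  C[2][2] = min over k of (A[2][0] + B[0][2] = 3 + 5 = 8, A[2][1] + B[1][2] = 6 + -3 = 3, A[2][2] + B[2][2] = 9 + -5 = 4) = 3 (attained at k = 1)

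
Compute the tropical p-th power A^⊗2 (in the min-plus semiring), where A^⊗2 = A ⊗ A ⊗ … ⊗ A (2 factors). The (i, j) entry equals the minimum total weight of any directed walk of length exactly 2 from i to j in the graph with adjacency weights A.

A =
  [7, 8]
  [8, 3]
A^⊗2 =
  [14, 11]
  [11, 6]

Each entry (A^⊗2)_ij equals the minimum over all length-2 walks i = v_0 → v_1 → … → v_2 = j of Σ_t A[v_t][v_{t+1}]. For example, for (i, j) = (0, 1) we minimise over 2 possible intermediate vertex sequences; the minimum is 11, attained along the walk 0 → 1 → 1.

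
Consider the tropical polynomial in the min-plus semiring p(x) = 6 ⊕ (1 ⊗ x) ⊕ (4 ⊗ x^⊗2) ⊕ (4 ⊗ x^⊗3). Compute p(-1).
p(-1) = 0

A tropical monomial a ⊗ x^⊗i evaluates to a + i · x. Evaluating each term at x = -1:
  Term 0 contributes 6 + 0 · -1 = 6
  Term 1 contributes 1 + 1 · -1 = 0
  Term 2 contributes 4 + 2 · -1 = 2
  Term 3 contributes 4 + 3 · -1 = 1
p(-1) = ⊕ of these = min[6, 0, 2, 1] = 0.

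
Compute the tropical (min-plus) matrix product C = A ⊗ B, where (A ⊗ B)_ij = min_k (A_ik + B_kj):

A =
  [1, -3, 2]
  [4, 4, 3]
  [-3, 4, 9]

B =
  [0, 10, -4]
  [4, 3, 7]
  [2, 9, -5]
A ⊗ B =
  [1, 0, -3]
  [4, 7, -2]
  [-3, 7, -7]

Apply the min-plus product entry-by-entry:
  C[0][0] = min over k of (A[0][0] + B[0][0] = 1 + 0 = 1, A[0][1] + B[1][0] = -3 + 4 = 1, A[0][2] + B[2][0] = 2 + 2 = 4) = 1 (attained at k = 0)
  C[0][1] = min over k of (A[0][0] + B[0][1] = 1 + 10 = 11, A[0][1] + B[1][1] = -3 + 3 = 0, A[0][2] + B[2][1] = 2 + 9 = 11) = 0 (attained at k = 1)
  C[0][2] = min over k of (A[0][0] + B[0][2] = 1 + -4 = -3, A[0][1] + B[1][2] = -3 + 7 = 4, A[0][2] + B[2][2] = 2 + -5 = -3) = -3 (attained at k = 0)
  C[1][0] = min over k of (A[1][0] + B[0][0] = 4 + 0 = 4, A[1][1] + B[1][0] = 4 + 4 = 8, A[1][2] + B[2][0] = 3 + 2 = 5) = 4 (attained at k = 0)
  C[1][1] = min over k of (A[1][0] + B[0][1] = 4 + 10 = 14, A[1][1] + B[1][1] = 4 + 3 = 7, A[1][2] + B[2][1] = 3 + 9 = 12) = 7 (attained at k = 1)
  C[1][2] = min over k of (A[1][0] + B[0][2] = 4 + -4 = 0, A[1][1] + B[1][2] = 4 + 7 = 11, A[1][2] + B[2][2] = 3 + -5 = -2) = -2 (attained at k = 2)
  C[2][0] = min over k of (A[2][0] + B[0][0] = -3 + 0 = -3, A[2][1] + B[1][0] = 4 + 4 = 8, A[2][2] + B[2][0] = 9 + 2 = 11) = -3 (attained at k = 0)
  C[2][1] = min over k of (A[2][0] + B[0][1] = -3 + 10 = 7, A[2][1] + B[1][1] = 4 + 3 = 7, A[2][2] + B[2][1] = 9 + 9 = 18) = 7 (attained at k = 0)
  C[2][2] = min over k of (A[2][0] + B[0][2] = -3 + -4 = -7, A[2][1] + B[1][2] = 4 + 7 = 11, A[2][2] + B[2][2] = 9 + -5 = 4) = -7 (attained at k = 0)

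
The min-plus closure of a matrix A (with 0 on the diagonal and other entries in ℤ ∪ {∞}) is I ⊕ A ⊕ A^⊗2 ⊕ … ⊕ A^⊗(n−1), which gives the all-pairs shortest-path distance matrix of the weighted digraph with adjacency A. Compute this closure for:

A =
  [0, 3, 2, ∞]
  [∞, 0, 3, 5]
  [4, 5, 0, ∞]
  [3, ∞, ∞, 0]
Closure =
  [0, 3, 2, 8]
  [7, 0, 3, 5]
  [4, 5, 0, 10]
  [3, 6, 5, 0]

This is the Floyd-Warshall all-pairs shortest-path computation. For each intermediate vertex k = 0, 1, …, 3, update dist[i][j] ← min(dist[i][j], dist[i][k] + dist[k][j]). The final matrix gives, for each (i, j), the minimum total weight of any directed path from i to j (possibly empty when i = j).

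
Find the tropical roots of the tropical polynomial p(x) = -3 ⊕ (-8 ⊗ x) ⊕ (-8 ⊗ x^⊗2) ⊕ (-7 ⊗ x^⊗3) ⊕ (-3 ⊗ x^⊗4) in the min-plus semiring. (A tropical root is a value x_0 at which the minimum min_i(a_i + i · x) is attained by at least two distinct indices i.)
Roots: {-4, -1, 0, 5}

Each tropical root is a break point of the lower envelope of the lines y = a_i + i · x (there are 5 lines, with slopes 0, 1, ..., 4). Only the lines that attain the minimum somewhere contribute to roots; other lines are dominated. Here the surviving (envelope) indices are i = 4, i = 3, i = 2, i = 1, i = 0.
Intersections between consecutive envelope lines give the roots: for adjacent envelope indices i < j the intersection is x = (a_i − a_j) / (j − i). Reading off the sorted break points: {-4, -1, 0, 5}.
Verification: at each break x_0, at least two indices attain the minimum of min_i(a_i + i · x_0).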